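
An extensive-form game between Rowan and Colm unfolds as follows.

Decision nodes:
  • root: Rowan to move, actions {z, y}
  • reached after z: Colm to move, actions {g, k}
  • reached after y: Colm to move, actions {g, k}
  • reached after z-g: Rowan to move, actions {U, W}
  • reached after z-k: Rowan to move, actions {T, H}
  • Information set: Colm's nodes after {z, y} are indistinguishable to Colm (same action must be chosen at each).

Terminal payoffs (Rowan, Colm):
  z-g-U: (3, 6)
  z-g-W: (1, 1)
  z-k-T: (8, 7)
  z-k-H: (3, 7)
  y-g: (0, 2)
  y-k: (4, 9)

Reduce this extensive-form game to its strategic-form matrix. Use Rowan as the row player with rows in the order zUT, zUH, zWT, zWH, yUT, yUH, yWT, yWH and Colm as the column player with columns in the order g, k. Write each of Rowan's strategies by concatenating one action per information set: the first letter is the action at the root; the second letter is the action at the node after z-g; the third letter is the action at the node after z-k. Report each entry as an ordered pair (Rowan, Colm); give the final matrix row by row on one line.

Row zUT: g→(3,6), k→(8,7)
Row zUH: g→(3,6), k→(3,7)
Row zWT: g→(1,1), k→(8,7)
Row zWH: g→(1,1), k→(3,7)
Row yUT: g→(0,2), k→(4,9)
Row yUH: g→(0,2), k→(4,9)
Row yWT: g→(0,2), k→(4,9)
Row yWH: g→(0,2), k→(4,9)

zUT: (3,6) (8,7) | zUH: (3,6) (3,7) | zWT: (1,1) (8,7) | zWH: (1,1) (3,7) | yUT: (0,2) (4,9) | yUH: (0,2) (4,9) | yWT: (0,2) (4,9) | yWH: (0,2) (4,9)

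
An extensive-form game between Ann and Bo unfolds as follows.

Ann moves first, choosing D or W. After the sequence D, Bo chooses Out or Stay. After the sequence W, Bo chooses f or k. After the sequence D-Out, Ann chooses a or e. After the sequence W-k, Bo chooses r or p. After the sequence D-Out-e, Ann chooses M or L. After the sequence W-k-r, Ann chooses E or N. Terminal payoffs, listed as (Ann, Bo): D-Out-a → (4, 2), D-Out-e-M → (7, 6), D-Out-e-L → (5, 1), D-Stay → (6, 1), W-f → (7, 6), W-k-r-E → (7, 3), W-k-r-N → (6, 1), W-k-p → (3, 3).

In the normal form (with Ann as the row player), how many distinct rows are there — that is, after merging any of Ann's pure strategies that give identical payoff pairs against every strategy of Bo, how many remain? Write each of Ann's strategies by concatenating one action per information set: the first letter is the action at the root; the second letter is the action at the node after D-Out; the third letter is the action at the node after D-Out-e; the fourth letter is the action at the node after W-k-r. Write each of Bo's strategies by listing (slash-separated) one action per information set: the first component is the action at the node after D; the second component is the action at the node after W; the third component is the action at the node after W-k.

5

Ann has 16 pure strategies: DaME, DaMN, DaLE, DaLN, DeME, DeMN, DeLE, DeLN, WaME, WaMN, WaLE, WaLN, WeME, WeMN, WeLE, WeLN. Columns: Out/f/r, Out/f/p, Out/k/r, Out/k/p, Stay/f/r, Stay/f/p, Stay/k/r, Stay/k/p.
{DaME, DaMN, DaLE, DaLN} → row (4,2) (4,2) (4,2) (4,2) (6,1) (6,1) (6,1) (6,1)
{DeME, DeMN} → row (7,6) (7,6) (7,6) (7,6) (6,1) (6,1) (6,1) (6,1)
{DeLE, DeLN} → row (5,1) (5,1) (5,1) (5,1) (6,1) (6,1) (6,1) (6,1)
{WaME, WaLE, WeME, WeLE} → row (7,6) (7,6) (7,3) (3,3) (7,6) (7,6) (7,3) (3,3)
{WaMN, WaLN, WeMN, WeLN} → row (7,6) (7,6) (6,1) (3,3) (7,6) (7,6) (6,1) (3,3)
That's 5 distinct rows out of 16 strategies.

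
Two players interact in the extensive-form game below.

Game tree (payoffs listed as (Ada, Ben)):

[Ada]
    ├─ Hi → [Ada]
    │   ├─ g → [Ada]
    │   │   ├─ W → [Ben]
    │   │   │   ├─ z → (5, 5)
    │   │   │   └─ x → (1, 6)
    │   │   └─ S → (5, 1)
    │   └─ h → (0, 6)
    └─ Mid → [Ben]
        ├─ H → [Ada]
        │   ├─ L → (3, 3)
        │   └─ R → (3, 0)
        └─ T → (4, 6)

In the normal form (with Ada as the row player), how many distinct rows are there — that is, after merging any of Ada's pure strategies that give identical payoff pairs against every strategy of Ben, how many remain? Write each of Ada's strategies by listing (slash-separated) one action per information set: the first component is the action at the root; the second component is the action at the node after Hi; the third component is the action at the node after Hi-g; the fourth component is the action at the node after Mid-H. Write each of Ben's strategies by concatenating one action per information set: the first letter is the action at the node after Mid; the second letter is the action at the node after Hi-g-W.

5

Ada has 16 pure strategies: Hi/g/W/L, Hi/g/W/R, Hi/g/S/L, Hi/g/S/R, Hi/h/W/L, Hi/h/W/R, Hi/h/S/L, Hi/h/S/R, Mid/g/W/L, Mid/g/W/R, Mid/g/S/L, Mid/g/S/R, Mid/h/W/L, Mid/h/W/R, Mid/h/S/L, Mid/h/S/R. Columns: Hz, Hx, Tz, Tx.
{Hi/g/W/L, Hi/g/W/R} → row (5,5) (1,6) (5,5) (1,6)
{Hi/g/S/L, Hi/g/S/R} → row (5,1) (5,1) (5,1) (5,1)
{Hi/h/W/L, Hi/h/W/R, Hi/h/S/L, Hi/h/S/R} → row (0,6) (0,6) (0,6) (0,6)
{Mid/g/W/L, Mid/g/S/L, Mid/h/W/L, Mid/h/S/L} → row (3,3) (3,3) (4,6) (4,6)
{Mid/g/W/R, Mid/g/S/R, Mid/h/W/R, Mid/h/S/R} → row (3,0) (3,0) (4,6) (4,6)
That's 5 distinct rows out of 16 strategies.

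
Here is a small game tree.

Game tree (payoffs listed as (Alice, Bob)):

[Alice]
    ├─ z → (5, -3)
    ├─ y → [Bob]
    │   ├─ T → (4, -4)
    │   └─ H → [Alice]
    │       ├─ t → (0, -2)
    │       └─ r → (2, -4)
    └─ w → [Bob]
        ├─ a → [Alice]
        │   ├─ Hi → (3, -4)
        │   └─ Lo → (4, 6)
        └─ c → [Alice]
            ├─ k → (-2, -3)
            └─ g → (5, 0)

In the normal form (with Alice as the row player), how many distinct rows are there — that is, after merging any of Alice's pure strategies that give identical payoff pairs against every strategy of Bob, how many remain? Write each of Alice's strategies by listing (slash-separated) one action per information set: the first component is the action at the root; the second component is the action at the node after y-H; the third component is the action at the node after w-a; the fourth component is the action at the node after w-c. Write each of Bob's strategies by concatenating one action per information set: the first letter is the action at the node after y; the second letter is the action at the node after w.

7

Alice has 24 pure strategies: z/t/Hi/k, z/t/Hi/g, z/t/Lo/k, z/t/Lo/g, z/r/Hi/k, z/r/Hi/g, z/r/Lo/k, z/r/Lo/g, y/t/Hi/k, y/t/Hi/g, y/t/Lo/k, y/t/Lo/g, y/r/Hi/k, y/r/Hi/g, y/r/Lo/k, y/r/Lo/g, w/t/Hi/k, w/t/Hi/g, w/t/Lo/k, w/t/Lo/g, w/r/Hi/k, w/r/Hi/g, w/r/Lo/k, w/r/Lo/g. Columns: Ta, Tc, Ha, Hc.
{z/t/Hi/k, z/t/Hi/g, z/t/Lo/k, z/t/Lo/g, z/r/Hi/k, z/r/Hi/g, z/r/Lo/k, z/r/Lo/g} → row (5,-3) (5,-3) (5,-3) (5,-3)
{y/t/Hi/k, y/t/Hi/g, y/t/Lo/k, y/t/Lo/g} → row (4,-4) (4,-4) (0,-2) (0,-2)
{y/r/Hi/k, y/r/Hi/g, y/r/Lo/k, y/r/Lo/g} → row (4,-4) (4,-4) (2,-4) (2,-4)
{w/t/Hi/k, w/r/Hi/k} → row (3,-4) (-2,-3) (3,-4) (-2,-3)
{w/t/Hi/g, w/r/Hi/g} → row (3,-4) (5,0) (3,-4) (5,0)
{w/t/Lo/k, w/r/Lo/k} → row (4,6) (-2,-3) (4,6) (-2,-3)
{w/t/Lo/g, w/r/Lo/g} → row (4,6) (5,0) (4,6) (5,0)
That's 7 distinct rows out of 24 strategies.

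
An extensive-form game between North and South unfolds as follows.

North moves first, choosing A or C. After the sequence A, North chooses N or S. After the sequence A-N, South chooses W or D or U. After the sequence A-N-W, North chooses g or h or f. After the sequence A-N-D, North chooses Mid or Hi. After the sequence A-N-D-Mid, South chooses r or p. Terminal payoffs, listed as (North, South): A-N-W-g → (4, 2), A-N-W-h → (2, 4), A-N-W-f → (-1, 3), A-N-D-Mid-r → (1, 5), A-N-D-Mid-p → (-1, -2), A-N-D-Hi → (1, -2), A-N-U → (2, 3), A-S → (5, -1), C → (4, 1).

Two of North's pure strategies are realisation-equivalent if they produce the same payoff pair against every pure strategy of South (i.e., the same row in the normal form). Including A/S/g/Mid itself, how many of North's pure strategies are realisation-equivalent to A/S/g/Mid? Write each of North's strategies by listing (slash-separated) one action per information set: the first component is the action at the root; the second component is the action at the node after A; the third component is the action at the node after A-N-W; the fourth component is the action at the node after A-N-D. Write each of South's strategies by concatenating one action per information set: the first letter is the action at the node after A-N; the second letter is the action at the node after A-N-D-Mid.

6

Row for A/S/g/Mid (columns Wr, Wp, Dr, Dp, Ur, Up): (5,-1) (5,-1) (5,-1) (5,-1) (5,-1) (5,-1).
Under A/S/g/Mid, North's choice at the node after A-N-W and at the node after A-N-D can never be reached regardless of what South does, so varying those choices leaves every outcome unchanged.
Holding the reachable choices fixed and varying the unreachable ones freely already gives 3 × 2 = 6 equivalent strategies.
No other strategy reproduces this row, so those 6 are the full class: A/S/g/Mid, A/S/g/Hi, A/S/h/Mid, A/S/h/Hi, A/S/f/Mid, A/S/f/Hi.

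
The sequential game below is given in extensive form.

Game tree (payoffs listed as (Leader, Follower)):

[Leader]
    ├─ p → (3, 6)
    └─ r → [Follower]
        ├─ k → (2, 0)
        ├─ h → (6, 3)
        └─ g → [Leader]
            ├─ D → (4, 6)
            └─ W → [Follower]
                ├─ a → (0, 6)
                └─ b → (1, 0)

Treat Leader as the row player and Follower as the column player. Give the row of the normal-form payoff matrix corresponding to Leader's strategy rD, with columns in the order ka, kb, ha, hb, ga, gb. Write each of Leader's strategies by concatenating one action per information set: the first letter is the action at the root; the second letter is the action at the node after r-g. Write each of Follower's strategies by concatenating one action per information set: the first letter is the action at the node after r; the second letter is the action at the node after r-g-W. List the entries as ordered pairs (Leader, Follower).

(2,0) (2,0) (6,3) (6,3) (4,6) (4,6)

vs ka: Leader plays r → Follower plays k at [r] → (2, 0)
vs kb: Leader plays r → Follower plays k at [r] → (2, 0)
vs ha: Leader plays r → Follower plays h at [r] → (6, 3)
vs hb: Leader plays r → Follower plays h at [r] → (6, 3)
vs ga: Leader plays r → Follower plays g at [r] → Leader plays D at [r-g] → (4, 6)
vs gb: Leader plays r → Follower plays g at [r] → Leader plays D at [r-g] → (4, 6)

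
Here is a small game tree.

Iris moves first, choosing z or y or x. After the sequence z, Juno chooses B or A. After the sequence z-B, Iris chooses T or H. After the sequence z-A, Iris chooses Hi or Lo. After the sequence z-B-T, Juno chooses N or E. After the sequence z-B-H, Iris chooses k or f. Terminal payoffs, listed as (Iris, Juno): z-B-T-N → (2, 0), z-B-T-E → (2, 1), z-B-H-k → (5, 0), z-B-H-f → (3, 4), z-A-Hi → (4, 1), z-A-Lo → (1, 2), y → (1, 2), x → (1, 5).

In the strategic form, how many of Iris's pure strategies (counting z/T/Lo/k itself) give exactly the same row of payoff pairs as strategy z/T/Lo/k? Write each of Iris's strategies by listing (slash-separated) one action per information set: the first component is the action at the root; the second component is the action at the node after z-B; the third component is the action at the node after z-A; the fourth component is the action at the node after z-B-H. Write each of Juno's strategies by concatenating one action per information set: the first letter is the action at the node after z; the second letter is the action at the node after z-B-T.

2

Row for z/T/Lo/k (columns BN, BE, AN, AE): (2,0) (2,1) (1,2) (1,2).
Under z/T/Lo/k, Iris's choice at the node after z-B-H can never be reached regardless of what Juno does, so varying those choices leaves every outcome unchanged.
Holding the reachable choices fixed and varying the unreachable one freely already gives 2 equivalent strategies.
No other strategy reproduces this row, so those 2 are the full class: z/T/Lo/k, z/T/Lo/f.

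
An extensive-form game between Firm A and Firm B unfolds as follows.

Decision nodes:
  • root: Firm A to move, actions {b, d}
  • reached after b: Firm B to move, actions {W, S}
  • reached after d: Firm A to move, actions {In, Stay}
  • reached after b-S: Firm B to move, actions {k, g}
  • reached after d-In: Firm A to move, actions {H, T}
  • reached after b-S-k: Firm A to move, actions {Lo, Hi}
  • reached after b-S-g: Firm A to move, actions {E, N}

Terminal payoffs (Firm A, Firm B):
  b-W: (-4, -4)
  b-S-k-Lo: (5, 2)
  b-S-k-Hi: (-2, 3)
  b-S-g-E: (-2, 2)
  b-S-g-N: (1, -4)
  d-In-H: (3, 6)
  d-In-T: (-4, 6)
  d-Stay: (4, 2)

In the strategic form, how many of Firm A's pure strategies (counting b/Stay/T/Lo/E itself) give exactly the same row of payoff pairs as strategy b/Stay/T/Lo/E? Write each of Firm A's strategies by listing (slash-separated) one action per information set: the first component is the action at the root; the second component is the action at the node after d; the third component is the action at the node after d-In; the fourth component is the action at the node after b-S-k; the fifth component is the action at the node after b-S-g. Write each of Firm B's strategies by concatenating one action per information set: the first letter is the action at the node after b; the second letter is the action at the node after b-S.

Row for b/Stay/T/Lo/E (columns Wk, Wg, Sk, Sg): (-4,-4) (-4,-4) (5,2) (-2,2).
Under b/Stay/T/Lo/E, Firm A's choice at the node after d and at the node after d-In can never be reached regardless of what Firm B does, so varying those choices leaves every outcome unchanged.
Holding the reachable choices fixed and varying the unreachable ones freely already gives 2 × 2 = 4 equivalent strategies.
No other strategy reproduces this row, so those 4 are the full class: b/In/H/Lo/E, b/In/T/Lo/E, b/Stay/H/Lo/E, b/Stay/T/Lo/E.

4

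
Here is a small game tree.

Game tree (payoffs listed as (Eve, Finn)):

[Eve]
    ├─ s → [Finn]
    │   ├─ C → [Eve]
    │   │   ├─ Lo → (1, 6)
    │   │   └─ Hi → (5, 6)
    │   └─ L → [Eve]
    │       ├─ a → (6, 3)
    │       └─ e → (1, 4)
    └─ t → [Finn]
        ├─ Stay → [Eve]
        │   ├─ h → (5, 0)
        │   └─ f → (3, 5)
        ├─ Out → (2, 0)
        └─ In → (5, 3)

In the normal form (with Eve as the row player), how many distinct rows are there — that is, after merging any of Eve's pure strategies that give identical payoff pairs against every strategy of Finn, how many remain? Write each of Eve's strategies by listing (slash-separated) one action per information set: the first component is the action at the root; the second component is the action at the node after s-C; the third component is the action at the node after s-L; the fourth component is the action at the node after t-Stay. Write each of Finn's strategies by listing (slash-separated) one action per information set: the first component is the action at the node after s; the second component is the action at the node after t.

6

Eve has 16 pure strategies: s/Lo/a/h, s/Lo/a/f, s/Lo/e/h, s/Lo/e/f, s/Hi/a/h, s/Hi/a/f, s/Hi/e/h, s/Hi/e/f, t/Lo/a/h, t/Lo/a/f, t/Lo/e/h, t/Lo/e/f, t/Hi/a/h, t/Hi/a/f, t/Hi/e/h, t/Hi/e/f. Columns: C/Stay, C/Out, C/In, L/Stay, L/Out, L/In.
{s/Lo/a/h, s/Lo/a/f} → row (1,6) (1,6) (1,6) (6,3) (6,3) (6,3)
{s/Lo/e/h, s/Lo/e/f} → row (1,6) (1,6) (1,6) (1,4) (1,4) (1,4)
{s/Hi/a/h, s/Hi/a/f} → row (5,6) (5,6) (5,6) (6,3) (6,3) (6,3)
{s/Hi/e/h, s/Hi/e/f} → row (5,6) (5,6) (5,6) (1,4) (1,4) (1,4)
{t/Lo/a/h, t/Lo/e/h, t/Hi/a/h, t/Hi/e/h} → row (5,0) (2,0) (5,3) (5,0) (2,0) (5,3)
{t/Lo/a/f, t/Lo/e/f, t/Hi/a/f, t/Hi/e/f} → row (3,5) (2,0) (5,3) (3,5) (2,0) (5,3)
That's 6 distinct rows out of 16 strategies.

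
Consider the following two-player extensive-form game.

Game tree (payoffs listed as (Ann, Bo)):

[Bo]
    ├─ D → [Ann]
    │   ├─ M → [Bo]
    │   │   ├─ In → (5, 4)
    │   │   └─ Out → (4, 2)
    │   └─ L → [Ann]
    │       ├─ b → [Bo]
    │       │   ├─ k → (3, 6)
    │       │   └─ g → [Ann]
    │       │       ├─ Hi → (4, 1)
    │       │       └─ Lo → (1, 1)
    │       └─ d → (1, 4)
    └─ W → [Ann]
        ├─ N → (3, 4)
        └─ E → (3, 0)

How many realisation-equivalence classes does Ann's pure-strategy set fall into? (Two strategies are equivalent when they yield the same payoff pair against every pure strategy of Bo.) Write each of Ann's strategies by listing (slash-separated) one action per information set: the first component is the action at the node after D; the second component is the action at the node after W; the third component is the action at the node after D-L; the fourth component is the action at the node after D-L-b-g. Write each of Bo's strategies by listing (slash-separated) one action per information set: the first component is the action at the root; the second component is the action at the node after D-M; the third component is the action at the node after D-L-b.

8

Ann has 16 pure strategies: M/N/b/Hi, M/N/b/Lo, M/N/d/Hi, M/N/d/Lo, M/E/b/Hi, M/E/b/Lo, M/E/d/Hi, M/E/d/Lo, L/N/b/Hi, L/N/b/Lo, L/N/d/Hi, L/N/d/Lo, L/E/b/Hi, L/E/b/Lo, L/E/d/Hi, L/E/d/Lo. Columns: D/In/k, D/In/g, D/Out/k, D/Out/g, W/In/k, W/In/g, W/Out/k, W/Out/g.
{M/N/b/Hi, M/N/b/Lo, M/N/d/Hi, M/N/d/Lo} → row (5,4) (5,4) (4,2) (4,2) (3,4) (3,4) (3,4) (3,4)
{M/E/b/Hi, M/E/b/Lo, M/E/d/Hi, M/E/d/Lo} → row (5,4) (5,4) (4,2) (4,2) (3,0) (3,0) (3,0) (3,0)
{L/N/b/Hi} → row (3,6) (4,1) (3,6) (4,1) (3,4) (3,4) (3,4) (3,4)
{L/N/b/Lo} → row (3,6) (1,1) (3,6) (1,1) (3,4) (3,4) (3,4) (3,4)
{L/N/d/Hi, L/N/d/Lo} → row (1,4) (1,4) (1,4) (1,4) (3,4) (3,4) (3,4) (3,4)
{L/E/b/Hi} → row (3,6) (4,1) (3,6) (4,1) (3,0) (3,0) (3,0) (3,0)
{L/E/b/Lo} → row (3,6) (1,1) (3,6) (1,1) (3,0) (3,0) (3,0) (3,0)
{L/E/d/Hi, L/E/d/Lo} → row (1,4) (1,4) (1,4) (1,4) (3,0) (3,0) (3,0) (3,0)
That's 8 distinct rows out of 16 strategies.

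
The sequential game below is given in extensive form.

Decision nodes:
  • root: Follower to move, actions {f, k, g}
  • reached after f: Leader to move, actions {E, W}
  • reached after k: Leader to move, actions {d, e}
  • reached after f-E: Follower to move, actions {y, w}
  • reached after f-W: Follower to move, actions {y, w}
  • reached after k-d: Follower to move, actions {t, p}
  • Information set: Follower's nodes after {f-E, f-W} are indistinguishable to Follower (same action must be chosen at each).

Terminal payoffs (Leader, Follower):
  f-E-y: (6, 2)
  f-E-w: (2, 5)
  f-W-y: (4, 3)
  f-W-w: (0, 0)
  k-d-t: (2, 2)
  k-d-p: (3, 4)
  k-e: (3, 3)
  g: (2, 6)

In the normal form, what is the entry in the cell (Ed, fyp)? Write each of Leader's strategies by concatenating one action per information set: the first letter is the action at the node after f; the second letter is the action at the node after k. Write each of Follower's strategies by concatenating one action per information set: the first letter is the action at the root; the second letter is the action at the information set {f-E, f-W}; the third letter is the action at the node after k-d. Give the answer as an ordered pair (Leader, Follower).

(6, 2)

Trace the play path from the root:
  Follower plays f
  Leader plays E at [f]
  Follower plays y at [f-E]
→ terminal payoff (6, 2).
(Leader's choice at the node after k is never reached on this path, so it doesn't affect the outcome.)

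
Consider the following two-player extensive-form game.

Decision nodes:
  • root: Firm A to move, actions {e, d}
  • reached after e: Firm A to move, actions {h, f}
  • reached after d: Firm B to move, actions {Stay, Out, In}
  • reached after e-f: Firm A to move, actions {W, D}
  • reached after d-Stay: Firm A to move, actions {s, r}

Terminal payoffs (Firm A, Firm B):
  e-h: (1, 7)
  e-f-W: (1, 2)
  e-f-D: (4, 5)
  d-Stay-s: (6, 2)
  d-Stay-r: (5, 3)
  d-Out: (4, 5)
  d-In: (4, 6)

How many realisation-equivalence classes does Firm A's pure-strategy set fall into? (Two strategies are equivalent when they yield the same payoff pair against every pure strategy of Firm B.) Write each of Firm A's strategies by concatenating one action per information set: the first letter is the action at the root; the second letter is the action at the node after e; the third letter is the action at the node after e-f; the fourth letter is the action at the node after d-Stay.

5

Firm A has 16 pure strategies: ehWs, ehWr, ehDs, ehDr, efWs, efWr, efDs, efDr, dhWs, dhWr, dhDs, dhDr, dfWs, dfWr, dfDs, dfDr. Columns: Stay, Out, In.
{ehWs, ehWr, ehDs, ehDr} → row (1,7) (1,7) (1,7)
{efWs, efWr} → row (1,2) (1,2) (1,2)
{efDs, efDr} → row (4,5) (4,5) (4,5)
{dhWs, dhDs, dfWs, dfDs} → row (6,2) (4,5) (4,6)
{dhWr, dhDr, dfWr, dfDr} → row (5,3) (4,5) (4,6)
That's 5 distinct rows out of 16 strategies.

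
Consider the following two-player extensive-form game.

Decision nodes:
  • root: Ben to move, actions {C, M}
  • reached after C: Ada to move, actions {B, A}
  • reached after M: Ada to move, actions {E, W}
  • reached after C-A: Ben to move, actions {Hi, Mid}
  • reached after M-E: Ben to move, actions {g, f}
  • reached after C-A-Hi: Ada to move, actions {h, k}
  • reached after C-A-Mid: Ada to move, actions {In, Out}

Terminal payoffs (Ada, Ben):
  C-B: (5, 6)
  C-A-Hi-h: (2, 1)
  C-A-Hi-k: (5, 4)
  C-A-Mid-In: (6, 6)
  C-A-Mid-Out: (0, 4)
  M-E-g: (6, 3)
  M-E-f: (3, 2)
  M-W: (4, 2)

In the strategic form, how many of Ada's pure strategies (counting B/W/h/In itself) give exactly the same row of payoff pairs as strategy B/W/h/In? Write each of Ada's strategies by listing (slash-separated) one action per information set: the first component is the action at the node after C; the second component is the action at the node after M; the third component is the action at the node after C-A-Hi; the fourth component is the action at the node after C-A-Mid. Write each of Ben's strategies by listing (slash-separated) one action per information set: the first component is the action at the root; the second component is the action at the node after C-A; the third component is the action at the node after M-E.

4

Row for B/W/h/In (columns C/Hi/g, C/Hi/f, C/Mid/g, C/Mid/f, M/Hi/g, M/Hi/f, M/Mid/g, M/Mid/f): (5,6) (5,6) (5,6) (5,6) (4,2) (4,2) (4,2) (4,2).
Under B/W/h/In, Ada's choice at the node after C-A-Hi and at the node after C-A-Mid can never be reached regardless of what Ben does, so varying those choices leaves every outcome unchanged.
Holding the reachable choices fixed and varying the unreachable ones freely already gives 2 × 2 = 4 equivalent strategies.
No other strategy reproduces this row, so those 4 are the full class: B/W/h/In, B/W/h/Out, B/W/k/In, B/W/k/Out.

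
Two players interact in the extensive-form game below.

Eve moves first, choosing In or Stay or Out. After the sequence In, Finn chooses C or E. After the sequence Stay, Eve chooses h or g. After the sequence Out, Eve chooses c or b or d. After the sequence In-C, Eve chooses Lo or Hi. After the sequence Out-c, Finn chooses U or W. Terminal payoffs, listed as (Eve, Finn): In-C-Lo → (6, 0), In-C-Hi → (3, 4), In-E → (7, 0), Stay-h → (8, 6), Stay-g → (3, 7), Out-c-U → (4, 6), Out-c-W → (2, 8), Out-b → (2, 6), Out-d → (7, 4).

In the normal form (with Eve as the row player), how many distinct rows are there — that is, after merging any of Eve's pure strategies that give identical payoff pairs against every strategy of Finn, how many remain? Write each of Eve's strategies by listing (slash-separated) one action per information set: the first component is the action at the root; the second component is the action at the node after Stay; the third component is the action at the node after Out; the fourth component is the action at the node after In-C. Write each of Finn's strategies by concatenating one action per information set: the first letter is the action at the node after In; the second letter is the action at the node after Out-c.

7

Eve has 36 pure strategies: In/h/c/Lo, In/h/c/Hi, In/h/b/Lo, In/h/b/Hi, In/h/d/Lo, In/h/d/Hi, In/g/c/Lo, In/g/c/Hi, In/g/b/Lo, In/g/b/Hi, In/g/d/Lo, In/g/d/Hi, Stay/h/c/Lo, Stay/h/c/Hi, Stay/h/b/Lo, Stay/h/b/Hi, Stay/h/d/Lo, Stay/h/d/Hi, Stay/g/c/Lo, Stay/g/c/Hi, Stay/g/b/Lo, Stay/g/b/Hi, Stay/g/d/Lo, Stay/g/d/Hi, Out/h/c/Lo, Out/h/c/Hi, Out/h/b/Lo, Out/h/b/Hi, Out/h/d/Lo, Out/h/d/Hi, Out/g/c/Lo, Out/g/c/Hi, Out/g/b/Lo, Out/g/b/Hi, Out/g/d/Lo, Out/g/d/Hi. Columns: CU, CW, EU, EW.
{In/h/c/Lo, In/h/b/Lo, In/h/d/Lo, In/g/c/Lo, In/g/b/Lo, In/g/d/Lo} → row (6,0) (6,0) (7,0) (7,0)
{In/h/c/Hi, In/h/b/Hi, In/h/d/Hi, In/g/c/Hi, In/g/b/Hi, In/g/d/Hi} → row (3,4) (3,4) (7,0) (7,0)
{Stay/h/c/Lo, Stay/h/c/Hi, Stay/h/b/Lo, Stay/h/b/Hi, Stay/h/d/Lo, Stay/h/d/Hi} → row (8,6) (8,6) (8,6) (8,6)
{Stay/g/c/Lo, Stay/g/c/Hi, Stay/g/b/Lo, Stay/g/b/Hi, Stay/g/d/Lo, Stay/g/d/Hi} → row (3,7) (3,7) (3,7) (3,7)
{Out/h/c/Lo, Out/h/c/Hi, Out/g/c/Lo, Out/g/c/Hi} → row (4,6) (2,8) (4,6) (2,8)
{Out/h/b/Lo, Out/h/b/Hi, Out/g/b/Lo, Out/g/b/Hi} → row (2,6) (2,6) (2,6) (2,6)
{Out/h/d/Lo, Out/h/d/Hi, Out/g/d/Lo, Out/g/d/Hi} → row (7,4) (7,4) (7,4) (7,4)
That's 7 distinct rows out of 36 strategies.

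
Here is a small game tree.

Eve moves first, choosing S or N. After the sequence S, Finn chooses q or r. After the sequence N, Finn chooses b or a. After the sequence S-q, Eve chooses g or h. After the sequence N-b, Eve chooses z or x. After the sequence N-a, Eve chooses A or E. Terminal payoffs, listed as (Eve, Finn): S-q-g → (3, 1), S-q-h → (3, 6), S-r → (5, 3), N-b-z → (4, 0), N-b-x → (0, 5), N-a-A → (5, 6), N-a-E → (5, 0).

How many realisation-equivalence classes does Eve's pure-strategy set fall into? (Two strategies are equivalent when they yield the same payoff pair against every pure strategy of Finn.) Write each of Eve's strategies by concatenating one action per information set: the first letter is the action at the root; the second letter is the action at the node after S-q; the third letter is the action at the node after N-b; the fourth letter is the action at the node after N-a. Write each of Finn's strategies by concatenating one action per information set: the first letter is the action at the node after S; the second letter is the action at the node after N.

Eve has 16 pure strategies: SgzA, SgzE, SgxA, SgxE, ShzA, ShzE, ShxA, ShxE, NgzA, NgzE, NgxA, NgxE, NhzA, NhzE, NhxA, NhxE. Columns: qb, qa, rb, ra.
{SgzA, SgzE, SgxA, SgxE} → row (3,1) (3,1) (5,3) (5,3)
{ShzA, ShzE, ShxA, ShxE} → row (3,6) (3,6) (5,3) (5,3)
{NgzA, NhzA} → row (4,0) (5,6) (4,0) (5,6)
{NgzE, NhzE} → row (4,0) (5,0) (4,0) (5,0)
{NgxA, NhxA} → row (0,5) (5,6) (0,5) (5,6)
{NgxE, NhxE} → row (0,5) (5,0) (0,5) (5,0)
That's 6 distinct rows out of 16 strategies.

6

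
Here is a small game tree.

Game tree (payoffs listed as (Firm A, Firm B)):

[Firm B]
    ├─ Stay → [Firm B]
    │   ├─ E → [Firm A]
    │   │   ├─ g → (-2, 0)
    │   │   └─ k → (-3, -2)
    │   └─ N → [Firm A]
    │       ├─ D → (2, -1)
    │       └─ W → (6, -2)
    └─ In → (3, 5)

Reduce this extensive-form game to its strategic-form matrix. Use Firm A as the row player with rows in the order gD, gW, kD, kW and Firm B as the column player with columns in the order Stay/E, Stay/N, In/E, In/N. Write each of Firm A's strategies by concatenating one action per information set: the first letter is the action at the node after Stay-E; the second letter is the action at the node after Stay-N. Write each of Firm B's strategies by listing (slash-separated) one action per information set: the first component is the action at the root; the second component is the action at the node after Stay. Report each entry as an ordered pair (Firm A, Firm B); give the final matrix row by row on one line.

gD: (-2,0) (2,-1) (3,5) (3,5) | gW: (-2,0) (6,-2) (3,5) (3,5) | kD: (-3,-2) (2,-1) (3,5) (3,5) | kW: (-3,-2) (6,-2) (3,5) (3,5)

Row gD: Stay/E→(-2,0), Stay/N→(2,-1), In/E→(3,5), In/N→(3,5)
Row gW: Stay/E→(-2,0), Stay/N→(6,-2), In/E→(3,5), In/N→(3,5)
Row kD: Stay/E→(-3,-2), Stay/N→(2,-1), In/E→(3,5), In/N→(3,5)
Row kW: Stay/E→(-3,-2), Stay/N→(6,-2), In/E→(3,5), In/N→(3,5)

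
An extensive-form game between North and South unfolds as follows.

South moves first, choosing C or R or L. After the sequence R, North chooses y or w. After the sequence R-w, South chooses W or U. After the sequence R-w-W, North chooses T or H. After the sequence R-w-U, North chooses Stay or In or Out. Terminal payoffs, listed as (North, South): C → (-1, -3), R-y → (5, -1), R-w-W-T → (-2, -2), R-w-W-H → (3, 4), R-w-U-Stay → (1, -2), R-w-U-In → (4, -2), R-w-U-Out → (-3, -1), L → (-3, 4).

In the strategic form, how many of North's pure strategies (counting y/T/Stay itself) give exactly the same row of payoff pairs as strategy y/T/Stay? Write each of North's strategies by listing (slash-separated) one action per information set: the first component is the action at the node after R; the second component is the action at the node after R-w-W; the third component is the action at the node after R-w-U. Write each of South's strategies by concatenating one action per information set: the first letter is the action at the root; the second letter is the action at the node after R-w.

Row for y/T/Stay (columns CW, CU, RW, RU, LW, LU): (-1,-3) (-1,-3) (5,-1) (5,-1) (-3,4) (-3,4).
Under y/T/Stay, North's choice at the node after R-w-W and at the node after R-w-U can never be reached regardless of what South does, so varying those choices leaves every outcome unchanged.
Holding the reachable choices fixed and varying the unreachable ones freely already gives 2 × 3 = 6 equivalent strategies.
No other strategy reproduces this row, so those 6 are the full class: y/T/Stay, y/T/In, y/T/Out, y/H/Stay, y/H/In, y/H/Out.

6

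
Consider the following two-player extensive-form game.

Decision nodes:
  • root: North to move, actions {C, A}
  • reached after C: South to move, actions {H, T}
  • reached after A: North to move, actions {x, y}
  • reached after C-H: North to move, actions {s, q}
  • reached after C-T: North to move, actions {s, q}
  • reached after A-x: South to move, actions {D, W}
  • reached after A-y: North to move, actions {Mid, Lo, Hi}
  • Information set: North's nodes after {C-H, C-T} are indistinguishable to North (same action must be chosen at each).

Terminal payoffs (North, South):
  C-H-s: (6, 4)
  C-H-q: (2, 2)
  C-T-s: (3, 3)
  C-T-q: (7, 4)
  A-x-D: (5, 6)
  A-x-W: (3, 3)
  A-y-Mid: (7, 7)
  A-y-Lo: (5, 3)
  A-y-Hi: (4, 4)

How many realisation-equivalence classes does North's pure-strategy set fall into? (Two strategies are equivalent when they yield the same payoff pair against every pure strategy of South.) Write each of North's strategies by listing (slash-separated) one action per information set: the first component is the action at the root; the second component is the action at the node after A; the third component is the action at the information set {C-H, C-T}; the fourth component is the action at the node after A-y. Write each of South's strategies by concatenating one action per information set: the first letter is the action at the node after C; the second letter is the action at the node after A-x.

6

North has 24 pure strategies: C/x/s/Mid, C/x/s/Lo, C/x/s/Hi, C/x/q/Mid, C/x/q/Lo, C/x/q/Hi, C/y/s/Mid, C/y/s/Lo, C/y/s/Hi, C/y/q/Mid, C/y/q/Lo, C/y/q/Hi, A/x/s/Mid, A/x/s/Lo, A/x/s/Hi, A/x/q/Mid, A/x/q/Lo, A/x/q/Hi, A/y/s/Mid, A/y/s/Lo, A/y/s/Hi, A/y/q/Mid, A/y/q/Lo, A/y/q/Hi. Columns: HD, HW, TD, TW.
{C/x/s/Mid, C/x/s/Lo, C/x/s/Hi, C/y/s/Mid, C/y/s/Lo, C/y/s/Hi} → row (6,4) (6,4) (3,3) (3,3)
{C/x/q/Mid, C/x/q/Lo, C/x/q/Hi, C/y/q/Mid, C/y/q/Lo, C/y/q/Hi} → row (2,2) (2,2) (7,4) (7,4)
{A/x/s/Mid, A/x/s/Lo, A/x/s/Hi, A/x/q/Mid, A/x/q/Lo, A/x/q/Hi} → row (5,6) (3,3) (5,6) (3,3)
{A/y/s/Mid, A/y/q/Mid} → row (7,7) (7,7) (7,7) (7,7)
{A/y/s/Lo, A/y/q/Lo} → row (5,3) (5,3) (5,3) (5,3)
{A/y/s/Hi, A/y/q/Hi} → row (4,4) (4,4) (4,4) (4,4)
That's 6 distinct rows out of 24 strategies.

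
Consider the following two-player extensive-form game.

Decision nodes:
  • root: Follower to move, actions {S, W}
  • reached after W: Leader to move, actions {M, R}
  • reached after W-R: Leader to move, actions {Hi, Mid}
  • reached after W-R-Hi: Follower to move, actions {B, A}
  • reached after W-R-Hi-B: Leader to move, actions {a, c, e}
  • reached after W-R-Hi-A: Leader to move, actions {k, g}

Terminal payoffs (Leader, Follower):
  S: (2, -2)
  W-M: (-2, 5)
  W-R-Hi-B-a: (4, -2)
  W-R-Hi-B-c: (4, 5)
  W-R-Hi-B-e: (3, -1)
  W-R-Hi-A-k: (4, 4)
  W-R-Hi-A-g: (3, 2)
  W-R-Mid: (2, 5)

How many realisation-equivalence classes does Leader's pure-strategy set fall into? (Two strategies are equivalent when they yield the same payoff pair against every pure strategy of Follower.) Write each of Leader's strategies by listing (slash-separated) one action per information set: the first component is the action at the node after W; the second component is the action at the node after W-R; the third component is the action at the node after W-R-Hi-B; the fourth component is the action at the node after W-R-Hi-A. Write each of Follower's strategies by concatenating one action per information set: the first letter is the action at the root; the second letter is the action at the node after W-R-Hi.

Leader has 24 pure strategies: M/Hi/a/k, M/Hi/a/g, M/Hi/c/k, M/Hi/c/g, M/Hi/e/k, M/Hi/e/g, M/Mid/a/k, M/Mid/a/g, M/Mid/c/k, M/Mid/c/g, M/Mid/e/k, M/Mid/e/g, R/Hi/a/k, R/Hi/a/g, R/Hi/c/k, R/Hi/c/g, R/Hi/e/k, R/Hi/e/g, R/Mid/a/k, R/Mid/a/g, R/Mid/c/k, R/Mid/c/g, R/Mid/e/k, R/Mid/e/g. Columns: SB, SA, WB, WA.
{M/Hi/a/k, M/Hi/a/g, M/Hi/c/k, M/Hi/c/g, M/Hi/e/k, M/Hi/e/g, M/Mid/a/k, M/Mid/a/g, M/Mid/c/k, M/Mid/c/g, M/Mid/e/k, M/Mid/e/g} → row (2,-2) (2,-2) (-2,5) (-2,5)
{R/Hi/a/k} → row (2,-2) (2,-2) (4,-2) (4,4)
{R/Hi/a/g} → row (2,-2) (2,-2) (4,-2) (3,2)
{R/Hi/c/k} → row (2,-2) (2,-2) (4,5) (4,4)
{R/Hi/c/g} → row (2,-2) (2,-2) (4,5) (3,2)
{R/Hi/e/k} → row (2,-2) (2,-2) (3,-1) (4,4)
{R/Hi/e/g} → row (2,-2) (2,-2) (3,-1) (3,2)
{R/Mid/a/k, R/Mid/a/g, R/Mid/c/k, R/Mid/c/g, R/Mid/e/k, R/Mid/e/g} → row (2,-2) (2,-2) (2,5) (2,5)
That's 8 distinct rows out of 24 strategies.

8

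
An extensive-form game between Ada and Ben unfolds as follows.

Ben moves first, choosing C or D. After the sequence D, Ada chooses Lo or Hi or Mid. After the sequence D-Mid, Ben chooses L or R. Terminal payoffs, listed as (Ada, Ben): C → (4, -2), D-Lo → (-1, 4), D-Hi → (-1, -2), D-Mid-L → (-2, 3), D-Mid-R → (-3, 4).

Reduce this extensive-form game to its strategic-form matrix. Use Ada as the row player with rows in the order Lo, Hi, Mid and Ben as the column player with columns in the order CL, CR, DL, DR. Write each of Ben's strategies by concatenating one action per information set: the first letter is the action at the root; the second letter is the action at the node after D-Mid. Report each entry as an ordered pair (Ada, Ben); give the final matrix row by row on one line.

Lo: (4,-2) (4,-2) (-1,4) (-1,4) | Hi: (4,-2) (4,-2) (-1,-2) (-1,-2) | Mid: (4,-2) (4,-2) (-2,3) (-3,4)

           CL       CR       DL       DR
  Lo   (4,-2)   (4,-2)   (-1,4)   (-1,4)
  Hi   (4,-2)   (4,-2)  (-1,-2)  (-1,-2)
 Mid   (4,-2)   (4,-2)   (-2,3)   (-3,4)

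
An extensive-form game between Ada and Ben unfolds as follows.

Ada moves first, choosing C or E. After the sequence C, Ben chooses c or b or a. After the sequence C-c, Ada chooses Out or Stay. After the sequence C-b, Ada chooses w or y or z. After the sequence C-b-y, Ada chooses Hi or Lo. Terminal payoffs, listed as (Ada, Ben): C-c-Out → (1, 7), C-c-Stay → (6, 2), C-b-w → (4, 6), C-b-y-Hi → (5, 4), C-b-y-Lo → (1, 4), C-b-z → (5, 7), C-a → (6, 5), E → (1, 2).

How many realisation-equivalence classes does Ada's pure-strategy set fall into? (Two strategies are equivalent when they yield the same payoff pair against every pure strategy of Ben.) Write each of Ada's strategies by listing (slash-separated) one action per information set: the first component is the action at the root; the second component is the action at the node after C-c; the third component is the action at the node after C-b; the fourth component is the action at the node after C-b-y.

9

Ada has 24 pure strategies: C/Out/w/Hi, C/Out/w/Lo, C/Out/y/Hi, C/Out/y/Lo, C/Out/z/Hi, C/Out/z/Lo, C/Stay/w/Hi, C/Stay/w/Lo, C/Stay/y/Hi, C/Stay/y/Lo, C/Stay/z/Hi, C/Stay/z/Lo, E/Out/w/Hi, E/Out/w/Lo, E/Out/y/Hi, E/Out/y/Lo, E/Out/z/Hi, E/Out/z/Lo, E/Stay/w/Hi, E/Stay/w/Lo, E/Stay/y/Hi, E/Stay/y/Lo, E/Stay/z/Hi, E/Stay/z/Lo. Columns: c, b, a.
{C/Out/w/Hi, C/Out/w/Lo} → row (1,7) (4,6) (6,5)
{C/Out/y/Hi} → row (1,7) (5,4) (6,5)
{C/Out/y/Lo} → row (1,7) (1,4) (6,5)
{C/Out/z/Hi, C/Out/z/Lo} → row (1,7) (5,7) (6,5)
{C/Stay/w/Hi, C/Stay/w/Lo} → row (6,2) (4,6) (6,5)
{C/Stay/y/Hi} → row (6,2) (5,4) (6,5)
{C/Stay/y/Lo} → row (6,2) (1,4) (6,5)
{C/Stay/z/Hi, C/Stay/z/Lo} → row (6,2) (5,7) (6,5)
{E/Out/w/Hi, E/Out/w/Lo, E/Out/y/Hi, E/Out/y/Lo, E/Out/z/Hi, E/Out/z/Lo, E/Stay/w/Hi, E/Stay/w/Lo, E/Stay/y/Hi, E/Stay/y/Lo, E/Stay/z/Hi, E/Stay/z/Lo} → row (1,2) (1,2) (1,2)
That's 9 distinct rows out of 24 strategies.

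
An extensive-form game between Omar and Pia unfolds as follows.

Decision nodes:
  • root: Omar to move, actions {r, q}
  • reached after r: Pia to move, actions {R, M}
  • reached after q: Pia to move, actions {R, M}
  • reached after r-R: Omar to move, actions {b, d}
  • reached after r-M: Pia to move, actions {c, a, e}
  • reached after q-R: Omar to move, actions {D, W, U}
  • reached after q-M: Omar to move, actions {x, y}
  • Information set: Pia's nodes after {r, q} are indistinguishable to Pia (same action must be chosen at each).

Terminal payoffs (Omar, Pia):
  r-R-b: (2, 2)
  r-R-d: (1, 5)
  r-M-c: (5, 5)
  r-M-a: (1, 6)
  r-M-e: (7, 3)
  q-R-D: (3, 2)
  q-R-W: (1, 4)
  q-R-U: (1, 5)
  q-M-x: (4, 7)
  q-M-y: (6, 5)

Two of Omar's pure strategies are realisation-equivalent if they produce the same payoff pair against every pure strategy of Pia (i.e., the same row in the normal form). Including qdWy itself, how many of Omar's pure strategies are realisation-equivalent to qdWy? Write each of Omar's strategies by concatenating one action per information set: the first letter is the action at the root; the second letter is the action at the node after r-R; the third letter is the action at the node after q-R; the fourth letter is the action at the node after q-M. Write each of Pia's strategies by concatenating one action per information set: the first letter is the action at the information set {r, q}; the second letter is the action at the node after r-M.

2

Row for qdWy (columns Rc, Ra, Re, Mc, Ma, Me): (1,4) (1,4) (1,4) (6,5) (6,5) (6,5).
Under qdWy, Omar's choice at the node after r-R can never be reached regardless of what Pia does, so varying those choices leaves every outcome unchanged.
Holding the reachable choices fixed and varying the unreachable one freely already gives 2 equivalent strategies.
No other strategy reproduces this row, so those 2 are the full class: qbWy, qdWy.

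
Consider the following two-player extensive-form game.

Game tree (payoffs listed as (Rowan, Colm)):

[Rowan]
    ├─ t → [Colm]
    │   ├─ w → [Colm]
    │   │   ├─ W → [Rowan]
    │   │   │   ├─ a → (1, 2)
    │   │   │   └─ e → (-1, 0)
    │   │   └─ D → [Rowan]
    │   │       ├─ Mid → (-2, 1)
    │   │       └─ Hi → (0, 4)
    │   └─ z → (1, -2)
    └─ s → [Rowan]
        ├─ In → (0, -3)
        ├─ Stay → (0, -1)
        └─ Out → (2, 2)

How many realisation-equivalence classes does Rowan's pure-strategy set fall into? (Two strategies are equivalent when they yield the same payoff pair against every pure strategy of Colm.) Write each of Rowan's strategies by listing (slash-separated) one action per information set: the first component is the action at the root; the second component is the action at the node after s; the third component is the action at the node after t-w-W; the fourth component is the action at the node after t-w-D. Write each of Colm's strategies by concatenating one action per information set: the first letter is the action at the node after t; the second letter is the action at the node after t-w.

7

Rowan has 24 pure strategies: t/In/a/Mid, t/In/a/Hi, t/In/e/Mid, t/In/e/Hi, t/Stay/a/Mid, t/Stay/a/Hi, t/Stay/e/Mid, t/Stay/e/Hi, t/Out/a/Mid, t/Out/a/Hi, t/Out/e/Mid, t/Out/e/Hi, s/In/a/Mid, s/In/a/Hi, s/In/e/Mid, s/In/e/Hi, s/Stay/a/Mid, s/Stay/a/Hi, s/Stay/e/Mid, s/Stay/e/Hi, s/Out/a/Mid, s/Out/a/Hi, s/Out/e/Mid, s/Out/e/Hi. Columns: wW, wD, zW, zD.
{t/In/a/Mid, t/Stay/a/Mid, t/Out/a/Mid} → row (1,2) (-2,1) (1,-2) (1,-2)
{t/In/a/Hi, t/Stay/a/Hi, t/Out/a/Hi} → row (1,2) (0,4) (1,-2) (1,-2)
{t/In/e/Mid, t/Stay/e/Mid, t/Out/e/Mid} → row (-1,0) (-2,1) (1,-2) (1,-2)
{t/In/e/Hi, t/Stay/e/Hi, t/Out/e/Hi} → row (-1,0) (0,4) (1,-2) (1,-2)
{s/In/a/Mid, s/In/a/Hi, s/In/e/Mid, s/In/e/Hi} → row (0,-3) (0,-3) (0,-3) (0,-3)
{s/Stay/a/Mid, s/Stay/a/Hi, s/Stay/e/Mid, s/Stay/e/Hi} → row (0,-1) (0,-1) (0,-1) (0,-1)
{s/Out/a/Mid, s/Out/a/Hi, s/Out/e/Mid, s/Out/e/Hi} → row (2,2) (2,2) (2,2) (2,2)
That's 7 distinct rows out of 24 strategies.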